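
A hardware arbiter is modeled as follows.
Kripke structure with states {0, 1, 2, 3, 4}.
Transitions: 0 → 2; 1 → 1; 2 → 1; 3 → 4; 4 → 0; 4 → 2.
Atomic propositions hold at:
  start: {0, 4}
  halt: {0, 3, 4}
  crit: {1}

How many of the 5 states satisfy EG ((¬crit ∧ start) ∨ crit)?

Sat(¬crit) = {0, 2, 3, 4}
Sat(¬crit ∧ start) = {0, 4}
Sat((¬crit ∧ start) ∨ crit) = {0, 1, 4}
EG ((¬crit ∧ start) ∨ crit): greatest fixpoint, start Z0 = {0, 1, 4}, keep only states in Sat with some successor in Z. Z1 = {1, 4}; Z2 = {1}; fixed.
Sat(EG ((¬crit ∧ start) ∨ crit)) = {1}
|Sat(EG ((¬crit ∧ start) ∨ crit))| = |{1}| = 1.

1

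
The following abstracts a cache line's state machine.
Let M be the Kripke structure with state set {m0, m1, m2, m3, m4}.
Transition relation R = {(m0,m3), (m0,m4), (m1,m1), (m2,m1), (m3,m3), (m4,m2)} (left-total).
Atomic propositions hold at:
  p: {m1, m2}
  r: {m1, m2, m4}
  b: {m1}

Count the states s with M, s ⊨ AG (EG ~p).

Sat(~p) = {m0, m3, m4}
EG ~p: greatest fixpoint, start Z0 = {m0, m3, m4}, keep only states in Sat with some successor in Z. Z1 = {m0, m3}; fixed.
Sat(EG ~p) = {m0, m3}
AG (EG ~p): greatest fixpoint, start Z0 = {m0, m3}, keep only states in Sat with every successor in Z. Z1 = {m3}; fixed.
Sat(AG (EG ~p)) = {m3}
|Sat(AG (EG ~p))| = |{m3}| = 1.

1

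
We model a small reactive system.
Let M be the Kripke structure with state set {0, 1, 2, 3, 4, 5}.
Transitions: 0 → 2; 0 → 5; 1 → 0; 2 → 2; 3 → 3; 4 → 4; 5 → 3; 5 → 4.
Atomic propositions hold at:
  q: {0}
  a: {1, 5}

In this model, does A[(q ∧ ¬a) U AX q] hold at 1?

Sat(¬a) = {0, 2, 3, 4}
Sat(q ∧ ¬a) = {0}
Sat(AX q) = {s : every successor in {0}} = {1}
A[(q ∧ ¬a) U AX q]: least fixpoint, start Z0 = Sat(AX q) = {1}, add states in Sat(q ∧ ¬a) with every successor in Z. Already a fixed point.
Sat(A[(q ∧ ¬a) U AX q]) = {1}
1 ∈ Sat(A[(q ∧ ¬a) U AX q]) = {1}, so the formula holds at 1.

Yes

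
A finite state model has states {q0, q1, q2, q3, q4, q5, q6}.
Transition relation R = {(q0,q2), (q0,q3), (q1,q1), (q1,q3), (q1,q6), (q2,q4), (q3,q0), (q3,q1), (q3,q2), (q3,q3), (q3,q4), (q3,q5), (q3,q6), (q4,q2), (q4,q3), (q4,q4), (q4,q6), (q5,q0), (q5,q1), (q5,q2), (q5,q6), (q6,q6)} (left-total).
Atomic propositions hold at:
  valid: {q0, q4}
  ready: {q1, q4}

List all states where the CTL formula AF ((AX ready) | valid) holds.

Sat(AX ready) = {s : every successor in {q1, q4}} = {q2}
Sat((AX ready) | valid) = {q0, q2, q4}
AF ((AX ready) | valid): least fixpoint, start Z0 = {q0, q2, q4}, add states with every successor in Z. Already a fixed point.
Sat(AF ((AX ready) | valid)) = {q0, q2, q4}

{q0, q2, q4}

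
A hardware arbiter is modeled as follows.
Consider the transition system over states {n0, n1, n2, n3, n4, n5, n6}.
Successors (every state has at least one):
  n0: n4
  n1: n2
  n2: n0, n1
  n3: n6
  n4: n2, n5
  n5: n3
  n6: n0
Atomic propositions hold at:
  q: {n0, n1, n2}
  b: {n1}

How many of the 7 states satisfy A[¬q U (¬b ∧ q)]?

Sat(¬q) = {n3, n4, n5, n6}
Sat(¬b) = {n0, n2, n3, n4, n5, n6}
Sat(¬b ∧ q) = {n0, n2}
A[¬q U (¬b ∧ q)]: least fixpoint, start Z0 = Sat((¬b ∧ q)) = {n0, n2}, add states in Sat(¬q) with every successor in Z. Z1 = {n0, n2, n6}; Z2 = {n0, n2, n3, n6}; Z3 = {n0, n2, n3, n5, n6}; Z4 = {n0, n2, n3, n4, n5, n6}; fixed.
Sat(A[¬q U (¬b ∧ q)]) = {n0, n2, n3, n4, n5, n6}
|Sat(A[¬q U (¬b ∧ q)])| = |{n0, n2, n3, n4, n5, n6}| = 6.

6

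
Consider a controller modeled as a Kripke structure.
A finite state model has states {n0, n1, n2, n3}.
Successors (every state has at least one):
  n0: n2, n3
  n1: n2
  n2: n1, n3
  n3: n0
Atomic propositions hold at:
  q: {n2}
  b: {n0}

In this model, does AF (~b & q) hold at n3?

No

Sat(~b) = {n1, n2, n3}
Sat(~b & q) = {n2}
AF (~b & q): least fixpoint, start Z0 = {n2}, add states with every successor in Z. Z1 = {n1, n2}; fixed.
Sat(AF (~b & q)) = {n1, n2}
n3 ∉ Sat(AF (~b & q)) = {n1, n2}, so the formula does not hold at n3.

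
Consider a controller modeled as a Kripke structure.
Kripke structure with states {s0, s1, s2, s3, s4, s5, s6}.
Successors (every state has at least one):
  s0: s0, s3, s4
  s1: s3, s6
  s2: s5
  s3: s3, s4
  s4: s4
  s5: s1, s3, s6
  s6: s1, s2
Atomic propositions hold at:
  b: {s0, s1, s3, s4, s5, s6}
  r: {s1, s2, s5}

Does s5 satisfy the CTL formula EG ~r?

No

Sat(~r) = {s0, s3, s4, s6}
EG ~r: greatest fixpoint, start Z0 = {s0, s3, s4, s6}, keep only states in Sat with some successor in Z. Z1 = {s0, s3, s4}; fixed.
Sat(EG ~r) = {s0, s3, s4}
s5 ∉ Sat(EG ~r) = {s0, s3, s4}, so the formula does not hold at s5.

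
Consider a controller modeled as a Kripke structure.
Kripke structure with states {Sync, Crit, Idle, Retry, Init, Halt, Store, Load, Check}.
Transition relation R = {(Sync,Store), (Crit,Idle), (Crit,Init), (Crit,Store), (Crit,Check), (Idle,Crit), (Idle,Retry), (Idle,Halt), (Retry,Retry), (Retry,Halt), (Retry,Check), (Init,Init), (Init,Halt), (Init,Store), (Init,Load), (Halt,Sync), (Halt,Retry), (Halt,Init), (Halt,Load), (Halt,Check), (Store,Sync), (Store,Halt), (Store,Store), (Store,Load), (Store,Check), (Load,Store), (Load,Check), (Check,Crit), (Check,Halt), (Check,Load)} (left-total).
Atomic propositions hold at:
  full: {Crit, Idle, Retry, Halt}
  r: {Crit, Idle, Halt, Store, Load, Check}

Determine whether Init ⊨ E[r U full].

E[r U full]: least fixpoint, start Z0 = Sat(full) = {Crit, Idle, Retry, Halt}, add states in Sat(r) with some successor in Z. Z1 = {Crit, Idle, Retry, Halt, Store, Check}; Z2 = {Crit, Idle, Retry, Halt, Store, Load, Check}; fixed.
Sat(E[r U full]) = {Crit, Idle, Retry, Halt, Store, Load, Check}
Init ∉ Sat(E[r U full]) = {Crit, Idle, Retry, Halt, Store, Load, Check}, so the formula does not hold at Init.

No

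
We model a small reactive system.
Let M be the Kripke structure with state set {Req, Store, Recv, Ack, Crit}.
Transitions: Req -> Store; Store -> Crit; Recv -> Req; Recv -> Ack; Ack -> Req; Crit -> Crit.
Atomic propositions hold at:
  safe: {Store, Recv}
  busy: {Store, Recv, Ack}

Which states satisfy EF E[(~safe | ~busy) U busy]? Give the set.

{Req, Store, Recv, Ack}

Sat(~safe) = {Req, Ack, Crit}
Sat(~busy) = {Req, Crit}
Sat(~safe | ~busy) = {Req, Ack, Crit}
E[(~safe | ~busy) U busy]: least fixpoint, start Z0 = Sat(busy) = {Store, Recv, Ack}, add states in Sat(~safe | ~busy) with some successor in Z. Z1 = {Req, Store, Recv, Ack}; fixed.
Sat(E[(~safe | ~busy) U busy]) = {Req, Store, Recv, Ack}
EF E[(~safe | ~busy) U busy]: least fixpoint, start Z0 = {Req, Store, Recv, Ack}, add states with some successor in Z. Already a fixed point.
Sat(EF E[(~safe | ~busy) U busy]) = {Req, Store, Recv, Ack}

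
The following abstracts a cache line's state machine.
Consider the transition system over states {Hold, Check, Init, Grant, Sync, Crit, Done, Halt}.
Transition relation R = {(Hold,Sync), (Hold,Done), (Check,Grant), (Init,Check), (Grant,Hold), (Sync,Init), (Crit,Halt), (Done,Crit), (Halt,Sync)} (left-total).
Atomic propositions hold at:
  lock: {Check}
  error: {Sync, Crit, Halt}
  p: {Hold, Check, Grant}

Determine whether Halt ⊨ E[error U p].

E[error U p]: least fixpoint, start Z0 = Sat(p) = {Hold, Check, Grant}, add states in Sat(error) with some successor in Z. Already a fixed point.
Sat(E[error U p]) = {Hold, Check, Grant}
Halt ∉ Sat(E[error U p]) = {Hold, Check, Grant}, so the formula does not hold at Halt.

No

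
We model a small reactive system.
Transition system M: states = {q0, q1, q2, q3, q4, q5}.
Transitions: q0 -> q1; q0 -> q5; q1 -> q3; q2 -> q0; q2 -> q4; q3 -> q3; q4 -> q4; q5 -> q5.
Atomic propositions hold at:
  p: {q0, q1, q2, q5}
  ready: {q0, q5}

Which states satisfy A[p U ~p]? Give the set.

Sat(~p) = {q3, q4}
A[p U ~p]: least fixpoint, start Z0 = Sat(~p) = {q3, q4}, add states in Sat(p) with every successor in Z. Z1 = {q1, q3, q4}; fixed.
Sat(A[p U ~p]) = {q1, q3, q4}

{q1, q3, q4}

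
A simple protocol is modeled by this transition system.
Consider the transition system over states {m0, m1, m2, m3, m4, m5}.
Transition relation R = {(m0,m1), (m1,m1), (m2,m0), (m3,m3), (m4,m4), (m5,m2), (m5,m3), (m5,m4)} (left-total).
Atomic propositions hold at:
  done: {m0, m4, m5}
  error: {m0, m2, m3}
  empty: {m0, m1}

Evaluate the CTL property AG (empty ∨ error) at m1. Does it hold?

Yes

Sat(empty ∨ error) = {m0, m1, m2, m3}
AG (empty ∨ error): greatest fixpoint, start Z0 = {m0, m1, m2, m3}, keep only states in Sat with every successor in Z. Already a fixed point.
Sat(AG (empty ∨ error)) = {m0, m1, m2, m3}
m1 ∈ Sat(AG (empty ∨ error)) = {m0, m1, m2, m3}, so the formula holds at m1.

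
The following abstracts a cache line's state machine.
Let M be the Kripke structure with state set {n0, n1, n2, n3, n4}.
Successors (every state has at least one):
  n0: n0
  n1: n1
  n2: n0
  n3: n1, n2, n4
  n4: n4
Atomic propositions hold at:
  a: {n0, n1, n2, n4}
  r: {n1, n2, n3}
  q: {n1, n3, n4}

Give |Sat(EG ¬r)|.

2

Sat(¬r) = {n0, n4}
EG ¬r: greatest fixpoint, start Z0 = {n0, n4}, keep only states in Sat with some successor in Z. Already a fixed point.
Sat(EG ¬r) = {n0, n4}
|Sat(EG ¬r)| = |{n0, n4}| = 2.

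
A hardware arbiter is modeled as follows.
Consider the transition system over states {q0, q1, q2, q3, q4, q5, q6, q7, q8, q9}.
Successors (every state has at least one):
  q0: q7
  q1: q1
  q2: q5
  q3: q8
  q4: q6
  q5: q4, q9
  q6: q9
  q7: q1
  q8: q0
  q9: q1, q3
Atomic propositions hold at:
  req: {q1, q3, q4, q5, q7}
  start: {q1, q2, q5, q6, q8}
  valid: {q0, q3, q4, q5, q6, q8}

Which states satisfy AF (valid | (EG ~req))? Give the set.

{q0, q2, q3, q4, q5, q6, q8}

Sat(~req) = {q0, q2, q6, q8, q9}
EG ~req: greatest fixpoint, start Z0 = {q0, q2, q6, q8, q9}, keep only states in Sat with some successor in Z. Z1 = {q6, q8}; Z2 = ∅; fixed.
Sat(EG ~req) = ∅
Sat(valid | (EG ~req)) = {q0, q3, q4, q5, q6, q8}
AF (valid | (EG ~req)): least fixpoint, start Z0 = {q0, q3, q4, q5, q6, q8}, add states with every successor in Z. Z1 = {q0, q2, q3, q4, q5, q6, q8}; fixed.
Sat(AF (valid | (EG ~req))) = {q0, q2, q3, q4, q5, q6, q8}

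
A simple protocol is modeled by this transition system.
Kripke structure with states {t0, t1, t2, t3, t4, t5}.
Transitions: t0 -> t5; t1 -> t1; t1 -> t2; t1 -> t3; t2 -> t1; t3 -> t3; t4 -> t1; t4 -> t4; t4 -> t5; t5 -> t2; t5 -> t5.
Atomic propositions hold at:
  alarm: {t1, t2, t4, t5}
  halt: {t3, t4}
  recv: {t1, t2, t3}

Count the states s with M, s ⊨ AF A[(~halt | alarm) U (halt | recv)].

Sat(~halt) = {t0, t1, t2, t5}
Sat(~halt | alarm) = {t0, t1, t2, t4, t5}
Sat(halt | recv) = {t1, t2, t3, t4}
A[(~halt | alarm) U (halt | recv)]: least fixpoint, start Z0 = Sat((halt | recv)) = {t1, t2, t3, t4}, add states in Sat(~halt | alarm) with every successor in Z. Already a fixed point.
Sat(A[(~halt | alarm) U (halt | recv)]) = {t1, t2, t3, t4}
AF A[(~halt | alarm) U (halt | recv)]: least fixpoint, start Z0 = {t1, t2, t3, t4}, add states with every successor in Z. Already a fixed point.
Sat(AF A[(~halt | alarm) U (halt | recv)]) = {t1, t2, t3, t4}
|Sat(AF A[(~halt | alarm) U (halt | recv)])| = |{t1, t2, t3, t4}| = 4.

4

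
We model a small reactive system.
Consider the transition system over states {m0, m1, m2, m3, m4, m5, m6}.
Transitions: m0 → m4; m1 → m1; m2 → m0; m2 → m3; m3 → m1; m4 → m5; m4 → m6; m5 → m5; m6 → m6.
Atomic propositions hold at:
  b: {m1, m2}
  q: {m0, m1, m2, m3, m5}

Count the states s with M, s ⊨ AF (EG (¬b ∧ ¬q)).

Sat(¬b) = {m0, m3, m4, m5, m6}
Sat(¬q) = {m4, m6}
Sat(¬b ∧ ¬q) = {m4, m6}
EG (¬b ∧ ¬q): greatest fixpoint, start Z0 = {m4, m6}, keep only states in Sat with some successor in Z. Already a fixed point.
Sat(EG (¬b ∧ ¬q)) = {m4, m6}
AF (EG (¬b ∧ ¬q)): least fixpoint, start Z0 = {m4, m6}, add states with every successor in Z. Z1 = {m0, m4, m6}; fixed.
Sat(AF (EG (¬b ∧ ¬q))) = {m0, m4, m6}
|Sat(AF (EG (¬b ∧ ¬q)))| = |{m0, m4, m6}| = 3.

3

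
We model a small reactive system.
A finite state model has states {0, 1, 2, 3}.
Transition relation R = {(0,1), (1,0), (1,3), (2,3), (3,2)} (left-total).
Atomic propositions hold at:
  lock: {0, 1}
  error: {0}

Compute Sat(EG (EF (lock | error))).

Sat(lock | error) = {0, 1}
EF (lock | error): least fixpoint, start Z0 = {0, 1}, add states with some successor in Z. Already a fixed point.
Sat(EF (lock | error)) = {0, 1}
EG (EF (lock | error)): greatest fixpoint, start Z0 = {0, 1}, keep only states in Sat with some successor in Z. Already a fixed point.
Sat(EG (EF (lock | error))) = {0, 1}

{0, 1}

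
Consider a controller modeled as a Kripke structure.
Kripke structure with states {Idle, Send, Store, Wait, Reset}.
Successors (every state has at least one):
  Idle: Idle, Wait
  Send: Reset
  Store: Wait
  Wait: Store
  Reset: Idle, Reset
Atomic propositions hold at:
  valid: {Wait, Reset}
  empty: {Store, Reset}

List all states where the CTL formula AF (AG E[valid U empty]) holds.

E[valid U empty]: least fixpoint, start Z0 = Sat(empty) = {Store, Reset}, add states in Sat(valid) with some successor in Z. Z1 = {Store, Wait, Reset}; fixed.
Sat(E[valid U empty]) = {Store, Wait, Reset}
AG E[valid U empty]: greatest fixpoint, start Z0 = {Store, Wait, Reset}, keep only states in Sat with every successor in Z. Z1 = {Store, Wait}; fixed.
Sat(AG E[valid U empty]) = {Store, Wait}
AF (AG E[valid U empty]): least fixpoint, start Z0 = {Store, Wait}, add states with every successor in Z. Already a fixed point.
Sat(AF (AG E[valid U empty])) = {Store, Wait}

{Store, Wait}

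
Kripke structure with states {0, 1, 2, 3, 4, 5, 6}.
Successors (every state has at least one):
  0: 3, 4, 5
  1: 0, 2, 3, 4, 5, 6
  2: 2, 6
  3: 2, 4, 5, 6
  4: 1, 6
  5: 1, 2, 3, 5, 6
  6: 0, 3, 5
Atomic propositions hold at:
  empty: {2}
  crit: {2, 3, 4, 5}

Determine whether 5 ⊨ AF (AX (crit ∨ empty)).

No

Sat(crit ∨ empty) = {2, 3, 4, 5}
Sat(AX (crit ∨ empty)) = {s : every successor in {2, 3, 4, 5}} = {0}
AF (AX (crit ∨ empty)): least fixpoint, start Z0 = {0}, add states with every successor in Z. Already a fixed point.
Sat(AF (AX (crit ∨ empty))) = {0}
5 ∉ Sat(AF (AX (crit ∨ empty))) = {0}, so the formula does not hold at 5.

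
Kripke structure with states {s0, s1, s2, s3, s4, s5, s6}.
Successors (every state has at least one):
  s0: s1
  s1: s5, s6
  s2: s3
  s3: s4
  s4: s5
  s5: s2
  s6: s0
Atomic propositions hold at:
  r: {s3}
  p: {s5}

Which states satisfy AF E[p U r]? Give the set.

{s2, s3, s4, s5}

E[p U r]: least fixpoint, start Z0 = Sat(r) = {s3}, add states in Sat(p) with some successor in Z. Already a fixed point.
Sat(E[p U r]) = {s3}
AF E[p U r]: least fixpoint, start Z0 = {s3}, add states with every successor in Z. Z1 = {s2, s3}; Z2 = {s2, s3, s5}; Z3 = {s2, s3, s4, s5}; fixed.
Sat(AF E[p U r]) = {s2, s3, s4, s5}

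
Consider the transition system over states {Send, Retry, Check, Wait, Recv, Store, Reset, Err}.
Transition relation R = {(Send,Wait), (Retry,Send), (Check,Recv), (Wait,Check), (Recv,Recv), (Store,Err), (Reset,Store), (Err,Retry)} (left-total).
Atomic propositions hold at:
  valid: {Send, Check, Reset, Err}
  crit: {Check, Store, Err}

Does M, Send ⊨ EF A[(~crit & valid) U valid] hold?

Sat(~crit) = {Send, Retry, Wait, Recv, Reset}
Sat(~crit & valid) = {Send, Reset}
A[(~crit & valid) U valid]: least fixpoint, start Z0 = Sat(valid) = {Send, Check, Reset, Err}, add states in Sat(~crit & valid) with every successor in Z. Already a fixed point.
Sat(A[(~crit & valid) U valid]) = {Send, Check, Reset, Err}
EF A[(~crit & valid) U valid]: least fixpoint, start Z0 = {Send, Check, Reset, Err}, add states with some successor in Z. Z1 = {Send, Retry, Check, Wait, Store, Reset, Err}; fixed.
Sat(EF A[(~crit & valid) U valid]) = {Send, Retry, Check, Wait, Store, Reset, Err}
Send ∈ Sat(EF A[(~crit & valid) U valid]) = {Send, Retry, Check, Wait, Store, Reset, Err}, so the formula holds at Send.

Yes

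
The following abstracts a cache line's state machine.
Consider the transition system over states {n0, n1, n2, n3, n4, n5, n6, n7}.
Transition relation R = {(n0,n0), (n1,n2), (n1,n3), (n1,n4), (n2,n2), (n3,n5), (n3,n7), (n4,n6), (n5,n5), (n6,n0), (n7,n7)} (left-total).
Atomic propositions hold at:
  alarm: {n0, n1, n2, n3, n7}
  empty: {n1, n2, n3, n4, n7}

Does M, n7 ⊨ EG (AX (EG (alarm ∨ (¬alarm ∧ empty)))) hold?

Yes

Sat(¬alarm) = {n4, n5, n6}
Sat(¬alarm ∧ empty) = {n4}
Sat(alarm ∨ (¬alarm ∧ empty)) = {n0, n1, n2, n3, n4, n7}
EG (alarm ∨ (¬alarm ∧ empty)): greatest fixpoint, start Z0 = {n0, n1, n2, n3, n4, n7}, keep only states in Sat with some successor in Z. Z1 = {n0, n1, n2, n3, n7}; fixed.
Sat(EG (alarm ∨ (¬alarm ∧ empty))) = {n0, n1, n2, n3, n7}
Sat(AX (EG (alarm ∨ (¬alarm ∧ empty)))) = {s : every successor in {n0, n1, n2, n3, n7}} = {n0, n2, n6, n7}
EG (AX (EG (alarm ∨ (¬alarm ∧ empty)))): greatest fixpoint, start Z0 = {n0, n2, n6, n7}, keep only states in Sat with some successor in Z. Already a fixed point.
Sat(EG (AX (EG (alarm ∨ (¬alarm ∧ empty))))) = {n0, n2, n6, n7}
n7 ∈ Sat(EG (AX (EG (alarm ∨ (¬alarm ∧ empty))))) = {n0, n2, n6, n7}, so the formula holds at n7.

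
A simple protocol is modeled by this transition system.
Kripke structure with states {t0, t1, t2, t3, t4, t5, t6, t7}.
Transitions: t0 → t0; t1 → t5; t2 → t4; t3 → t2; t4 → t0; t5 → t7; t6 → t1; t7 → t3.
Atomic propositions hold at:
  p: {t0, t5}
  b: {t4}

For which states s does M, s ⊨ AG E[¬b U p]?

{t0}

Sat(¬b) = {t0, t1, t2, t3, t5, t6, t7}
E[¬b U p]: least fixpoint, start Z0 = Sat(p) = {t0, t5}, add states in Sat(¬b) with some successor in Z. Z1 = {t0, t1, t5}; Z2 = {t0, t1, t5, t6}; fixed.
Sat(E[¬b U p]) = {t0, t1, t5, t6}
AG E[¬b U p]: greatest fixpoint, start Z0 = {t0, t1, t5, t6}, keep only states in Sat with every successor in Z. Z1 = {t0, t1, t6}; Z2 = {t0, t6}; Z3 = {t0}; fixed.
Sat(AG E[¬b U p]) = {t0}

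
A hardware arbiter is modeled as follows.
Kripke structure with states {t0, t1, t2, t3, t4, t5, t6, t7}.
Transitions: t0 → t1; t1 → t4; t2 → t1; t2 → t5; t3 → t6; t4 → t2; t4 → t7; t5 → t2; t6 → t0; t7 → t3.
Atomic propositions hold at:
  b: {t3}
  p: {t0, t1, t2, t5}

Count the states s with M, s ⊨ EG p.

EG p: greatest fixpoint, start Z0 = {t0, t1, t2, t5}, keep only states in Sat with some successor in Z. Z1 = {t0, t2, t5}; Z2 = {t2, t5}; fixed.
Sat(EG p) = {t2, t5}
|Sat(EG p)| = |{t2, t5}| = 2.

2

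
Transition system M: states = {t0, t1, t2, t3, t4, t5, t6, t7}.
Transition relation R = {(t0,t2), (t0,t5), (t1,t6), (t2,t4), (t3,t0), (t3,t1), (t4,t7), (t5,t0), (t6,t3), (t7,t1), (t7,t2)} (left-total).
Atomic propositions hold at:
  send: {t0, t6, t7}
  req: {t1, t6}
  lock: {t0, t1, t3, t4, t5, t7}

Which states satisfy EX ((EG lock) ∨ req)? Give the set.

EG lock: greatest fixpoint, start Z0 = {t0, t1, t3, t4, t5, t7}, keep only states in Sat with some successor in Z. Z1 = {t0, t3, t4, t5, t7}; Z2 = {t0, t3, t4, t5}; Z3 = {t0, t3, t5}; fixed.
Sat(EG lock) = {t0, t3, t5}
Sat((EG lock) ∨ req) = {t0, t1, t3, t5, t6}
Sat(EX ((EG lock) ∨ req)) = {s : some successor in {t0, t1, t3, t5, t6}} = {t0, t1, t3, t5, t6, t7}

{t0, t1, t3, t5, t6, t7}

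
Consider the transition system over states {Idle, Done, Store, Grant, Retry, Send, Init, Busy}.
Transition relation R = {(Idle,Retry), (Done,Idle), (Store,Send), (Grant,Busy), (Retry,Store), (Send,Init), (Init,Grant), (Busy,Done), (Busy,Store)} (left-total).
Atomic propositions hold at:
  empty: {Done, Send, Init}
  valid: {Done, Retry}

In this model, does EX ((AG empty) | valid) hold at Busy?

Yes

AG empty: greatest fixpoint, start Z0 = {Done, Send, Init}, keep only states in Sat with every successor in Z. Z1 = {Send}; Z2 = ∅; fixed.
Sat(AG empty) = ∅
Sat((AG empty) | valid) = {Done, Retry}
Sat(EX ((AG empty) | valid)) = {s : some successor in {Done, Retry}} = {Idle, Busy}
Busy ∈ Sat(EX ((AG empty) | valid)) = {Idle, Busy}, so the formula holds at Busy.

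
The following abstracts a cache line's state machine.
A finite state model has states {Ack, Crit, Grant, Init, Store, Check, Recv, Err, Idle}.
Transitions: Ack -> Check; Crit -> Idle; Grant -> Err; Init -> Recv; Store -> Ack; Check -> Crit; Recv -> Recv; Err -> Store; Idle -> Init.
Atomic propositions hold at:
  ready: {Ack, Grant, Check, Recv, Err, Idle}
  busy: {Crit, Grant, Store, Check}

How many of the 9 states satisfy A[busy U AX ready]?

7

Sat(AX ready) = {s : every successor in {Ack, Grant, Check, Recv, Err, Idle}} = {Ack, Crit, Grant, Init, Store, Recv}
A[busy U AX ready]: least fixpoint, start Z0 = Sat(AX ready) = {Ack, Crit, Grant, Init, Store, Recv}, add states in Sat(busy) with every successor in Z. Z1 = {Ack, Crit, Grant, Init, Store, Check, Recv}; fixed.
Sat(A[busy U AX ready]) = {Ack, Crit, Grant, Init, Store, Check, Recv}
|Sat(A[busy U AX ready])| = |{Ack, Crit, Grant, Init, Store, Check, Recv}| = 7.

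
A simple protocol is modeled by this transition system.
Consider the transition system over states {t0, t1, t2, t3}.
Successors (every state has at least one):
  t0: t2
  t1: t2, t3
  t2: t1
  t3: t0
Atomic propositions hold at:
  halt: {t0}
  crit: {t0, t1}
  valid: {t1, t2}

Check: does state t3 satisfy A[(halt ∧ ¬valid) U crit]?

No

Sat(¬valid) = {t0, t3}
Sat(halt ∧ ¬valid) = {t0}
A[(halt ∧ ¬valid) U crit]: least fixpoint, start Z0 = Sat(crit) = {t0, t1}, add states in Sat(halt ∧ ¬valid) with every successor in Z. Already a fixed point.
Sat(A[(halt ∧ ¬valid) U crit]) = {t0, t1}
t3 ∉ Sat(A[(halt ∧ ¬valid) U crit]) = {t0, t1}, so the formula does not hold at t3.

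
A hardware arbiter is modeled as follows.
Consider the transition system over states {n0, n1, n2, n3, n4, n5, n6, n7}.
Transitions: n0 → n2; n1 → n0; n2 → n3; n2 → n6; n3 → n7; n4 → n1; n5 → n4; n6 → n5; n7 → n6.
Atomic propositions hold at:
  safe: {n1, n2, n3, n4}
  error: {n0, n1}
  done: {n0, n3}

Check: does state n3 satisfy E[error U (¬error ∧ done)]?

Yes

Sat(¬error) = {n2, n3, n4, n5, n6, n7}
Sat(¬error ∧ done) = {n3}
E[error U (¬error ∧ done)]: least fixpoint, start Z0 = Sat((¬error ∧ done)) = {n3}, add states in Sat(error) with some successor in Z. Already a fixed point.
Sat(E[error U (¬error ∧ done)]) = {n3}
n3 ∈ Sat(E[error U (¬error ∧ done)]) = {n3}, so the formula holds at n3.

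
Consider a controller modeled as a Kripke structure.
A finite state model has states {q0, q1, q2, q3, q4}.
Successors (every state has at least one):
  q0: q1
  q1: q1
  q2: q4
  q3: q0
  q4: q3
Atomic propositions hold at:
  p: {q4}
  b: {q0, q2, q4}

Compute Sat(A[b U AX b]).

{q2, q3, q4}

Sat(AX b) = {s : every successor in {q0, q2, q4}} = {q2, q3}
A[b U AX b]: least fixpoint, start Z0 = Sat(AX b) = {q2, q3}, add states in Sat(b) with every successor in Z. Z1 = {q2, q3, q4}; fixed.
Sat(A[b U AX b]) = {q2, q3, q4}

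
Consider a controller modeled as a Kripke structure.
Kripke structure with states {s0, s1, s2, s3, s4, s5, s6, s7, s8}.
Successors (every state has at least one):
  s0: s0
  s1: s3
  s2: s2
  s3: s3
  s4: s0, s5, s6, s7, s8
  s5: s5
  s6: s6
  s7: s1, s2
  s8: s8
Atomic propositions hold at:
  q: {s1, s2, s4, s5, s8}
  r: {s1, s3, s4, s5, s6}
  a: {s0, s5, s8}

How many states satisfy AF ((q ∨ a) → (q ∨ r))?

8

Sat(q ∨ a) = {s0, s1, s2, s4, s5, s8}
Sat(q ∨ r) = {s1, s2, s3, s4, s5, s6, s8}
Sat((q ∨ a) → (q ∨ r)) = {s1, s2, s3, s4, s5, s6, s7, s8}
AF ((q ∨ a) → (q ∨ r)): least fixpoint, start Z0 = {s1, s2, s3, s4, s5, s6, s7, s8}, add states with every successor in Z. Already a fixed point.
Sat(AF ((q ∨ a) → (q ∨ r))) = {s1, s2, s3, s4, s5, s6, s7, s8}
|Sat(AF ((q ∨ a) → (q ∨ r)))| = |{s1, s2, s3, s4, s5, s6, s7, s8}| = 8.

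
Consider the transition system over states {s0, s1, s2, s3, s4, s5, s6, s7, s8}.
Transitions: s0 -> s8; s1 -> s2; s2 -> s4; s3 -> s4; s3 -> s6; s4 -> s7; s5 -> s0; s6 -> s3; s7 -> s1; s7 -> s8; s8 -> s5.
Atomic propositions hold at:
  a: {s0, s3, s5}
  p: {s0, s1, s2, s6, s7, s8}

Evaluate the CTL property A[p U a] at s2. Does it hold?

No

A[p U a]: least fixpoint, start Z0 = Sat(a) = {s0, s3, s5}, add states in Sat(p) with every successor in Z. Z1 = {s0, s3, s5, s6, s8}; fixed.
Sat(A[p U a]) = {s0, s3, s5, s6, s8}
s2 ∉ Sat(A[p U a]) = {s0, s3, s5, s6, s8}, so the formula does not hold at s2.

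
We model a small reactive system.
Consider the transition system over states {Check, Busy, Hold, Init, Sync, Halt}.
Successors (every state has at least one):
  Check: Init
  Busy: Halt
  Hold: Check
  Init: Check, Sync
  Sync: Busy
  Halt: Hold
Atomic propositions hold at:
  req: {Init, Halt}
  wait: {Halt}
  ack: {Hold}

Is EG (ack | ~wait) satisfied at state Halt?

Sat(~wait) = {Check, Busy, Hold, Init, Sync}
Sat(ack | ~wait) = {Check, Busy, Hold, Init, Sync}
EG (ack | ~wait): greatest fixpoint, start Z0 = {Check, Busy, Hold, Init, Sync}, keep only states in Sat with some successor in Z. Z1 = {Check, Hold, Init, Sync}; Z2 = {Check, Hold, Init}; fixed.
Sat(EG (ack | ~wait)) = {Check, Hold, Init}
Halt ∉ Sat(EG (ack | ~wait)) = {Check, Hold, Init}, so the formula does not hold at Halt.

No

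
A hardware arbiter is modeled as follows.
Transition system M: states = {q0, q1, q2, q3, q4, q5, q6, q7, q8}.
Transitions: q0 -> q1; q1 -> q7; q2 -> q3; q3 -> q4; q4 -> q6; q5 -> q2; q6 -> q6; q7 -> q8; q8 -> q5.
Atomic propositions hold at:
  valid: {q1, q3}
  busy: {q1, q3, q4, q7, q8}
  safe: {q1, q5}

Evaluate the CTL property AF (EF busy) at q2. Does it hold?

Yes

EF busy: least fixpoint, start Z0 = {q1, q3, q4, q7, q8}, add states with some successor in Z. Z1 = {q0, q1, q2, q3, q4, q7, q8}; Z2 = {q0, q1, q2, q3, q4, q5, q7, q8}; fixed.
Sat(EF busy) = {q0, q1, q2, q3, q4, q5, q7, q8}
AF (EF busy): least fixpoint, start Z0 = {q0, q1, q2, q3, q4, q5, q7, q8}, add states with every successor in Z. Already a fixed point.
Sat(AF (EF busy)) = {q0, q1, q2, q3, q4, q5, q7, q8}
q2 ∈ Sat(AF (EF busy)) = {q0, q1, q2, q3, q4, q5, q7, q8}, so the formula holds at q2.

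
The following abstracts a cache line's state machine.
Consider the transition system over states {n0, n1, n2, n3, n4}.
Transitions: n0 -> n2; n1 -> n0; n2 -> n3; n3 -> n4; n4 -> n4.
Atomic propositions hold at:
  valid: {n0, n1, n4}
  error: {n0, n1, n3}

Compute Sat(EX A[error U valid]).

A[error U valid]: least fixpoint, start Z0 = Sat(valid) = {n0, n1, n4}, add states in Sat(error) with every successor in Z. Z1 = {n0, n1, n3, n4}; fixed.
Sat(A[error U valid]) = {n0, n1, n3, n4}
Sat(EX A[error U valid]) = {s : some successor in {n0, n1, n3, n4}} = {n1, n2, n3, n4}

{n1, n2, n3, n4}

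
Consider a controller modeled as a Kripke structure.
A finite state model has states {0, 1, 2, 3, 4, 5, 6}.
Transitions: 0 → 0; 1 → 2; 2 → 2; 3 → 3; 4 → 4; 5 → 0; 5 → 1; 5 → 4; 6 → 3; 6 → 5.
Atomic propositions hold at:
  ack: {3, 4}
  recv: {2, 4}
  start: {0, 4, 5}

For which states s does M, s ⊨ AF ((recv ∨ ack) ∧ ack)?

Sat(recv ∨ ack) = {2, 3, 4}
Sat((recv ∨ ack) ∧ ack) = {3, 4}
AF ((recv ∨ ack) ∧ ack): least fixpoint, start Z0 = {3, 4}, add states with every successor in Z. Already a fixed point.
Sat(AF ((recv ∨ ack) ∧ ack)) = {3, 4}

{3, 4}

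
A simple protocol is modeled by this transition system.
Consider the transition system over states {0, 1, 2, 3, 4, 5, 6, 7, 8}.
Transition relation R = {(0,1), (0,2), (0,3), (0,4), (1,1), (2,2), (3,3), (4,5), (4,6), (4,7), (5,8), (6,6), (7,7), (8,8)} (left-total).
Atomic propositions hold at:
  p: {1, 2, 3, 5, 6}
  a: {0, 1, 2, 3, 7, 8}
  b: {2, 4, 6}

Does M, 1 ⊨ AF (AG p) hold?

AG p: greatest fixpoint, start Z0 = {1, 2, 3, 5, 6}, keep only states in Sat with every successor in Z. Z1 = {1, 2, 3, 6}; fixed.
Sat(AG p) = {1, 2, 3, 6}
AF (AG p): least fixpoint, start Z0 = {1, 2, 3, 6}, add states with every successor in Z. Already a fixed point.
Sat(AF (AG p)) = {1, 2, 3, 6}
1 ∈ Sat(AF (AG p)) = {1, 2, 3, 6}, so the formula holds at 1.

Yes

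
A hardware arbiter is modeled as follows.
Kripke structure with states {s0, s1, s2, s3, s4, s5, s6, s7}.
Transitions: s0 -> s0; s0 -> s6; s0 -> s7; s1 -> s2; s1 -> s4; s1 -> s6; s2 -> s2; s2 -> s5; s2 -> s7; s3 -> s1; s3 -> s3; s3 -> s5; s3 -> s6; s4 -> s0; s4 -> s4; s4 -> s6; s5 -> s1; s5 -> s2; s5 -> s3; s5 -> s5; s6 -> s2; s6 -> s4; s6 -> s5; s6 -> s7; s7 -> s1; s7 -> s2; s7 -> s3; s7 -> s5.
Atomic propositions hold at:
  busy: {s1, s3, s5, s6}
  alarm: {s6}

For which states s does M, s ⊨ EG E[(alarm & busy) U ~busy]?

{s0, s2, s4, s6, s7}

Sat(alarm & busy) = {s6}
Sat(~busy) = {s0, s2, s4, s7}
E[(alarm & busy) U ~busy]: least fixpoint, start Z0 = Sat(~busy) = {s0, s2, s4, s7}, add states in Sat(alarm & busy) with some successor in Z. Z1 = {s0, s2, s4, s6, s7}; fixed.
Sat(E[(alarm & busy) U ~busy]) = {s0, s2, s4, s6, s7}
EG E[(alarm & busy) U ~busy]: greatest fixpoint, start Z0 = {s0, s2, s4, s6, s7}, keep only states in Sat with some successor in Z. Already a fixed point.
Sat(EG E[(alarm & busy) U ~busy]) = {s0, s2, s4, s6, s7}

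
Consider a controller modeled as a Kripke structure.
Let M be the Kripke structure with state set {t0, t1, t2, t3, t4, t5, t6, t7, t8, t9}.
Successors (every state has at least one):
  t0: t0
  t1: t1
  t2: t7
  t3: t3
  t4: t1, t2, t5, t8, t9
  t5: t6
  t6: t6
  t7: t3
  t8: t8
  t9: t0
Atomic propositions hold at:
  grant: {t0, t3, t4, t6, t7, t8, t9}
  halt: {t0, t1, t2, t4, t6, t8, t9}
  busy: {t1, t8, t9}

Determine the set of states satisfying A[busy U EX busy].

{t1, t4, t8}

Sat(EX busy) = {s : some successor in {t1, t8, t9}} = {t1, t4, t8}
A[busy U EX busy]: least fixpoint, start Z0 = Sat(EX busy) = {t1, t4, t8}, add states in Sat(busy) with every successor in Z. Already a fixed point.
Sat(A[busy U EX busy]) = {t1, t4, t8}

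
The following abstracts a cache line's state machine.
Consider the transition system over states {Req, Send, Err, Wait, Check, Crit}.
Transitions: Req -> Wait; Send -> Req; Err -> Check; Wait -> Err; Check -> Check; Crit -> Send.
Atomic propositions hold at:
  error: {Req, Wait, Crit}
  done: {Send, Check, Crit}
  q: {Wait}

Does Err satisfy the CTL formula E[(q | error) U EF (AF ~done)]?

Yes

Sat(q | error) = {Req, Wait, Crit}
Sat(~done) = {Req, Err, Wait}
AF ~done: least fixpoint, start Z0 = {Req, Err, Wait}, add states with every successor in Z. Z1 = {Req, Send, Err, Wait}; Z2 = {Req, Send, Err, Wait, Crit}; fixed.
Sat(AF ~done) = {Req, Send, Err, Wait, Crit}
EF (AF ~done): least fixpoint, start Z0 = {Req, Send, Err, Wait, Crit}, add states with some successor in Z. Already a fixed point.
Sat(EF (AF ~done)) = {Req, Send, Err, Wait, Crit}
E[(q | error) U EF (AF ~done)]: least fixpoint, start Z0 = Sat(EF (AF ~done)) = {Req, Send, Err, Wait, Crit}, add states in Sat(q | error) with some successor in Z. Already a fixed point.
Sat(E[(q | error) U EF (AF ~done)]) = {Req, Send, Err, Wait, Crit}
Err ∈ Sat(E[(q | error) U EF (AF ~done)]) = {Req, Send, Err, Wait, Crit}, so the formula holds at Err.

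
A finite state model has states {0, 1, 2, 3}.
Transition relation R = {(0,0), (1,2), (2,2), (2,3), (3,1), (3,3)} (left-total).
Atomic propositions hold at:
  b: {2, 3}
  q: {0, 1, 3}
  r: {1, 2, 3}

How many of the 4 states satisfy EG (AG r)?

AG r: greatest fixpoint, start Z0 = {1, 2, 3}, keep only states in Sat with every successor in Z. Already a fixed point.
Sat(AG r) = {1, 2, 3}
EG (AG r): greatest fixpoint, start Z0 = {1, 2, 3}, keep only states in Sat with some successor in Z. Already a fixed point.
Sat(EG (AG r)) = {1, 2, 3}
|Sat(EG (AG r))| = |{1, 2, 3}| = 3.

3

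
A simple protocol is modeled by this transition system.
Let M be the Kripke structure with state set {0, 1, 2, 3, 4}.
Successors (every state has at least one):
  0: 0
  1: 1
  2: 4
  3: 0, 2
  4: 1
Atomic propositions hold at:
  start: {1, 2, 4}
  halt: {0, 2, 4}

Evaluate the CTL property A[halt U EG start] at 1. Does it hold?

EG start: greatest fixpoint, start Z0 = {1, 2, 4}, keep only states in Sat with some successor in Z. Already a fixed point.
Sat(EG start) = {1, 2, 4}
A[halt U EG start]: least fixpoint, start Z0 = Sat(EG start) = {1, 2, 4}, add states in Sat(halt) with every successor in Z. Already a fixed point.
Sat(A[halt U EG start]) = {1, 2, 4}
1 ∈ Sat(A[halt U EG start]) = {1, 2, 4}, so the formula holds at 1.

Yes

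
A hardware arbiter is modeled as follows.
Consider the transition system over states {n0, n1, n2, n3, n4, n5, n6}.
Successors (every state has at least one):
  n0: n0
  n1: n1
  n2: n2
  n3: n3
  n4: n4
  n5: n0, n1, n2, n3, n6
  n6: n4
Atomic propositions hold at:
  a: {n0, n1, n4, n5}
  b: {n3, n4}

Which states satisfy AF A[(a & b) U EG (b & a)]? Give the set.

Sat(a & b) = {n4}
Sat(b & a) = {n4}
EG (b & a): greatest fixpoint, start Z0 = {n4}, keep only states in Sat with some successor in Z. Already a fixed point.
Sat(EG (b & a)) = {n4}
A[(a & b) U EG (b & a)]: least fixpoint, start Z0 = Sat(EG (b & a)) = {n4}, add states in Sat(a & b) with every successor in Z. Already a fixed point.
Sat(A[(a & b) U EG (b & a)]) = {n4}
AF A[(a & b) U EG (b & a)]: least fixpoint, start Z0 = {n4}, add states with every successor in Z. Z1 = {n4, n6}; fixed.
Sat(AF A[(a & b) U EG (b & a)]) = {n4, n6}

{n4, n6}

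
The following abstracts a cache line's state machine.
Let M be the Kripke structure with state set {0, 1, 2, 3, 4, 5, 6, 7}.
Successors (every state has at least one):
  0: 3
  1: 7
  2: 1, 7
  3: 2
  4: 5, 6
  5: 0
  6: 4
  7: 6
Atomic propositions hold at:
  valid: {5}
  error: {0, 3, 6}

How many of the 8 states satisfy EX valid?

Sat(EX valid) = {s : some successor in {5}} = {4}
|Sat(EX valid)| = |{4}| = 1.

1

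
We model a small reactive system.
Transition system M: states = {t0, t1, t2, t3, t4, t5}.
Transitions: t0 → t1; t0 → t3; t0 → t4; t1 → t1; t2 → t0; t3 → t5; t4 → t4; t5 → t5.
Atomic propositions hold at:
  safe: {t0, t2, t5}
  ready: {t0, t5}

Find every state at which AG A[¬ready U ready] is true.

{t3, t5}

Sat(¬ready) = {t1, t2, t3, t4}
A[¬ready U ready]: least fixpoint, start Z0 = Sat(ready) = {t0, t5}, add states in Sat(¬ready) with every successor in Z. Z1 = {t0, t2, t3, t5}; fixed.
Sat(A[¬ready U ready]) = {t0, t2, t3, t5}
AG A[¬ready U ready]: greatest fixpoint, start Z0 = {t0, t2, t3, t5}, keep only states in Sat with every successor in Z. Z1 = {t2, t3, t5}; Z2 = {t3, t5}; fixed.
Sat(AG A[¬ready U ready]) = {t3, t5}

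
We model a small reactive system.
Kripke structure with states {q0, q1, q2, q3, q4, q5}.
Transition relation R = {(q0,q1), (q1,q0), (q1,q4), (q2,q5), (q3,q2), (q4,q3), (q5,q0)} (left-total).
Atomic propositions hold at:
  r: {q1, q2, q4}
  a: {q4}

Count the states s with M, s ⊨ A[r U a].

1

A[r U a]: least fixpoint, start Z0 = Sat(a) = {q4}, add states in Sat(r) with every successor in Z. Already a fixed point.
Sat(A[r U a]) = {q4}
|Sat(A[r U a])| = |{q4}| = 1.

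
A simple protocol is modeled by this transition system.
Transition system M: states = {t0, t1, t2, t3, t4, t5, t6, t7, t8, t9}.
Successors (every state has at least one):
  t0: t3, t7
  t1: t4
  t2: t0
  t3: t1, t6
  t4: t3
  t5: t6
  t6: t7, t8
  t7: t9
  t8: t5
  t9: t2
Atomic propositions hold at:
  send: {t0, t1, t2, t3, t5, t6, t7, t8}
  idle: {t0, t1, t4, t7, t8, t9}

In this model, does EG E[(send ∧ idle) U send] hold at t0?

Yes

Sat(send ∧ idle) = {t0, t1, t7, t8}
E[(send ∧ idle) U send]: least fixpoint, start Z0 = Sat(send) = {t0, t1, t2, t3, t5, t6, t7, t8}, add states in Sat(send ∧ idle) with some successor in Z. Already a fixed point.
Sat(E[(send ∧ idle) U send]) = {t0, t1, t2, t3, t5, t6, t7, t8}
EG E[(send ∧ idle) U send]: greatest fixpoint, start Z0 = {t0, t1, t2, t3, t5, t6, t7, t8}, keep only states in Sat with some successor in Z. Z1 = {t0, t2, t3, t5, t6, t8}; fixed.
Sat(EG E[(send ∧ idle) U send]) = {t0, t2, t3, t5, t6, t8}
t0 ∈ Sat(EG E[(send ∧ idle) U send]) = {t0, t2, t3, t5, t6, t8}, so the formula holds at t0.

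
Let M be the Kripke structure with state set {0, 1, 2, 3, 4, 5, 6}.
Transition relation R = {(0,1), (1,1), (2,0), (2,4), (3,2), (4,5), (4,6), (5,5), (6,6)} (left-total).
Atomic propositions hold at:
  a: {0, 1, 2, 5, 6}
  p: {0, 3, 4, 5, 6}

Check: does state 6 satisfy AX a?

Yes

Sat(AX a) = {s : every successor in {0, 1, 2, 5, 6}} = {0, 1, 3, 4, 5, 6}
6 ∈ Sat(AX a) = {0, 1, 3, 4, 5, 6}, so the formula holds at 6.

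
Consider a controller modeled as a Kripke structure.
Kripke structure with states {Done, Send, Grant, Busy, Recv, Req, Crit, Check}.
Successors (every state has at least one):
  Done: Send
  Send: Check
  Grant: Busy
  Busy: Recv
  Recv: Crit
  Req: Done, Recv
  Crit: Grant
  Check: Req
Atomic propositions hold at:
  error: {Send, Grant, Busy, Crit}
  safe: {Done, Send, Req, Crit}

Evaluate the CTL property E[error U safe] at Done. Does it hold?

Yes

E[error U safe]: least fixpoint, start Z0 = Sat(safe) = {Done, Send, Req, Crit}, add states in Sat(error) with some successor in Z. Already a fixed point.
Sat(E[error U safe]) = {Done, Send, Req, Crit}
Done ∈ Sat(E[error U safe]) = {Done, Send, Req, Crit}, so the formula holds at Done.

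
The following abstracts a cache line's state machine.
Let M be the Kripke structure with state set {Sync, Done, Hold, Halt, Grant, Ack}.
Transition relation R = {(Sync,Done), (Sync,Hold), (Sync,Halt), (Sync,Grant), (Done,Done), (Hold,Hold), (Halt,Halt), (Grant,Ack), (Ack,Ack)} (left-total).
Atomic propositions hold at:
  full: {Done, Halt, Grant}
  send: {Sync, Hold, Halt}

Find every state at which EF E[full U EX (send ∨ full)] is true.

Sat(send ∨ full) = {Sync, Done, Hold, Halt, Grant}
Sat(EX (send ∨ full)) = {s : some successor in {Sync, Done, Hold, Halt, Grant}} = {Sync, Done, Hold, Halt}
E[full U EX (send ∨ full)]: least fixpoint, start Z0 = Sat(EX (send ∨ full)) = {Sync, Done, Hold, Halt}, add states in Sat(full) with some successor in Z. Already a fixed point.
Sat(E[full U EX (send ∨ full)]) = {Sync, Done, Hold, Halt}
EF E[full U EX (send ∨ full)]: least fixpoint, start Z0 = {Sync, Done, Hold, Halt}, add states with some successor in Z. Already a fixed point.
Sat(EF E[full U EX (send ∨ full)]) = {Sync, Done, Hold, Halt}

{Sync, Done, Hold, Halt}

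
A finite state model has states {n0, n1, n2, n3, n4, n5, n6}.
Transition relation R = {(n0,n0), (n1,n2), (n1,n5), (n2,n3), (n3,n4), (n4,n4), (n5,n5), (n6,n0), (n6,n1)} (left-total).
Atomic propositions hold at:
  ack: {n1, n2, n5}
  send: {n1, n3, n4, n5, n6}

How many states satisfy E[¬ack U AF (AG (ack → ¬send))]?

5

Sat(¬ack) = {n0, n3, n4, n6}
Sat(¬send) = {n0, n2}
Sat(ack → ¬send) = {n0, n2, n3, n4, n6}
AG (ack → ¬send): greatest fixpoint, start Z0 = {n0, n2, n3, n4, n6}, keep only states in Sat with every successor in Z. Z1 = {n0, n2, n3, n4}; fixed.
Sat(AG (ack → ¬send)) = {n0, n2, n3, n4}
AF (AG (ack → ¬send)): least fixpoint, start Z0 = {n0, n2, n3, n4}, add states with every successor in Z. Already a fixed point.
Sat(AF (AG (ack → ¬send))) = {n0, n2, n3, n4}
E[¬ack U AF (AG (ack → ¬send))]: least fixpoint, start Z0 = Sat(AF (AG (ack → ¬send))) = {n0, n2, n3, n4}, add states in Sat(¬ack) with some successor in Z. Z1 = {n0, n2, n3, n4, n6}; fixed.
Sat(E[¬ack U AF (AG (ack → ¬send))]) = {n0, n2, n3, n4, n6}
|Sat(E[¬ack U AF (AG (ack → ¬send))])| = |{n0, n2, n3, n4, n6}| = 5.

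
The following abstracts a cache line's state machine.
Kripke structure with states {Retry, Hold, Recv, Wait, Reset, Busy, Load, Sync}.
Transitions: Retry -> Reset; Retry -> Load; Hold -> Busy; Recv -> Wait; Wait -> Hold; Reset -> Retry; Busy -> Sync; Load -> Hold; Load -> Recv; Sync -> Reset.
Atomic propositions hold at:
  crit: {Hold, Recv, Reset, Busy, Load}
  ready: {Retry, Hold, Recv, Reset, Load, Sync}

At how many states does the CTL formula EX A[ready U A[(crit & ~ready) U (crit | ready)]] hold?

Sat(~ready) = {Wait, Busy}
Sat(crit & ~ready) = {Busy}
Sat(crit | ready) = {Retry, Hold, Recv, Reset, Busy, Load, Sync}
A[(crit & ~ready) U (crit | ready)]: least fixpoint, start Z0 = Sat((crit | ready)) = {Retry, Hold, Recv, Reset, Busy, Load, Sync}, add states in Sat(crit & ~ready) with every successor in Z. Already a fixed point.
Sat(A[(crit & ~ready) U (crit | ready)]) = {Retry, Hold, Recv, Reset, Busy, Load, Sync}
A[ready U A[(crit & ~ready) U (crit | ready)]]: least fixpoint, start Z0 = Sat(A[(crit & ~ready) U (crit | ready)]) = {Retry, Hold, Recv, Reset, Busy, Load, Sync}, add states in Sat(ready) with every successor in Z. Already a fixed point.
Sat(A[ready U A[(crit & ~ready) U (crit | ready)]]) = {Retry, Hold, Recv, Reset, Busy, Load, Sync}
Sat(EX A[ready U A[(crit & ~ready) U (crit | ready)]]) = {s : some successor in {Retry, Hold, Recv, Reset, Busy, Load, Sync}} = {Retry, Hold, Wait, Reset, Busy, Load, Sync}
|Sat(EX A[ready U A[(crit & ~ready) U (crit | ready)]])| = |{Retry, Hold, Wait, Reset, Busy, Load, Sync}| = 7.

7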